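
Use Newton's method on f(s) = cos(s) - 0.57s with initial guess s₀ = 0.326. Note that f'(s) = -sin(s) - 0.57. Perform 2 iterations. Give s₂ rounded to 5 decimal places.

Newton update: s ← s − f(s)/f'(s).
s_0 = 0.326000: f = 0.761511, f' = -0.890256 → s_1 = 0.326000 - (0.761511)/(-0.890256) = 1.181384
s_1 = 1.181384: f = -0.293744, f' = -1.495132 → s_2 = 1.181384 - (-0.293744)/(-1.495132) = 0.984917

0.98492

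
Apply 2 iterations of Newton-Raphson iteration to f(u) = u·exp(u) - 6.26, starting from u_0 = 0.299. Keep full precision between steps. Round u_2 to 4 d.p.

Newton update: u ← u − f(u)/f'(u).
f'(u) = (u + 1)·exp(u)
u_0 = 0.299000: f = -5.856796, f' = 1.751714 → u_1 = 0.299000 - (-5.856796)/(1.751714) = 3.642466
u_1 = 3.642466: f = 132.830737, f' = 177.276611 → u_2 = 3.642466 - (132.830737)/(177.276611) = 2.893180

2.8932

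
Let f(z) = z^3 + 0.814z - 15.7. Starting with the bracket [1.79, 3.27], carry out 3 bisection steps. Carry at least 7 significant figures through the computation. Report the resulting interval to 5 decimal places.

[2.34500, 2.53000]

f(1.790000) = -8.507601, f(3.270000) = 21.927563 (opposite signs)
step 1: m = 2.530000, f(m) = 2.553697 > 0 → root in [1.790000, 2.530000]
step 2: m = 2.160000, f(m) = -3.864064 < 0 → root in [2.160000, 2.530000]
step 3: m = 2.345000, f(m) = -0.895956 < 0 → root in [2.345000, 2.530000]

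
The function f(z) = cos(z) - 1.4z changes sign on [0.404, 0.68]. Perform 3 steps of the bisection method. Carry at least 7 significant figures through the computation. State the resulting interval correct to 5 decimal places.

f(0.404000) = 0.353896, f(0.680000) = -0.174427 (opposite signs)
step 1: m = 0.542000, f(m) = 0.097879 > 0 → root in [0.542000, 0.680000]
step 2: m = 0.611000, f(m) = -0.036325 < 0 → root in [0.542000, 0.611000]
step 3: m = 0.576500, f(m) = 0.031276 > 0 → root in [0.576500, 0.611000]

[0.57650, 0.61100]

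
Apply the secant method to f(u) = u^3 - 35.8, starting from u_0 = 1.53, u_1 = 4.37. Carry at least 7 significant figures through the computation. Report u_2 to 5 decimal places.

2.67559

f(u_0) = -32.218423, f(u_1) = 47.653453
u_2 = 4.370000 - (47.653453)·(4.370000 - 1.530000)/(47.653453 - (-32.218423)) = 2.675589; f(u_2) = -16.646062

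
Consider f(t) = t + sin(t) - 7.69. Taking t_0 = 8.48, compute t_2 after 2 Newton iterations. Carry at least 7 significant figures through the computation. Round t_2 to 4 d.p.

f'(t) = 1 + cos(t)
t_0 = 8.480000: f = 1.600367, f' = 0.414077 → t_1 = 8.480000 - (1.600367)/(0.414077) = 4.615100
t_1 = 4.615100: f = -4.070171, f' = 0.902864 → t_2 = 4.615100 - (-4.070171)/(0.902864) = 9.123164

9.1232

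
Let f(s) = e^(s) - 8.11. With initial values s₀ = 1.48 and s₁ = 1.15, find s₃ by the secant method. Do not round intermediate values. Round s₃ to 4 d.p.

Secant update: s_(k+1) = s_k − f(s_k)·(s_k − s_(k-1))/(f(s_k) − f(s_(k-1))).
f(s_0) = -3.717054, f(s_1) = -4.951807
s_2 = 1.150000 - (-4.951807)·(1.150000 - 1.480000)/(-4.951807 - (-3.717054)) = 2.473420; f(s_2) = 3.752947
s_3 = 2.473420 - (3.752947)·(2.473420 - 1.150000)/(3.752947 - (-4.951807)) = 1.902844; f(s_3) = -1.405065

1.9028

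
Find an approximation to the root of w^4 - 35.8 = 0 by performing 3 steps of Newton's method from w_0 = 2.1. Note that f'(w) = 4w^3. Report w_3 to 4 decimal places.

Newton update: w ← w − f(w)/f'(w).
w_0 = 2.100000: f = -16.351900, f' = 37.044000 → w_1 = 2.100000 - (-16.351900)/(37.044000) = 2.541418
w_1 = 2.541418: f = 5.916188, f' = 65.658122 → w_2 = 2.541418 - (5.916188)/(65.658122) = 2.451312
w_2 = 2.451312: f = 0.307267, f' = 58.919079 → w_3 = 2.451312 - (0.307267)/(58.919079) = 2.446097

2.4461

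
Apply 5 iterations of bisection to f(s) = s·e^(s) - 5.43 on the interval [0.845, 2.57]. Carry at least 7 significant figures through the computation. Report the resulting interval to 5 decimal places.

[1.33016, 1.38406]

f(0.845000) = -3.462859, f(2.570000) = 28.149169 (opposite signs)
step 1: m = 1.707500, f(m) = 3.987129 > 0 → root in [0.845000, 1.707500]
step 2: m = 1.276250, f(m) = -0.856970 < 0 → root in [1.276250, 1.707500]
step 3: m = 1.491875, f(m) = 1.202015 > 0 → root in [1.276250, 1.491875]
step 4: m = 1.384063, f(m) = 0.093908 > 0 → root in [1.276250, 1.384063]
step 5: m = 1.330156, f(m) = -0.399836 < 0 → root in [1.330156, 1.384063]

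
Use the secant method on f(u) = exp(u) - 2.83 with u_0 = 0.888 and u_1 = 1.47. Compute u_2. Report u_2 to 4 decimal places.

1.0092

f(u_0) = -0.399736, f(u_1) = 1.519235
u_2 = 1.470000 - (1.519235)·(1.470000 - 0.888000)/(1.519235 - (-0.399736)) = 1.009235; f(u_2) = -0.086499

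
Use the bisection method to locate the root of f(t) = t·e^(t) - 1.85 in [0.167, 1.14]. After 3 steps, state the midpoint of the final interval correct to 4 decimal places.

f(0.167000) = -1.652647, f(1.140000) = 1.714516 (opposite signs)
step 1: m = 0.653500, f(m) = -0.593805 < 0 → root in [0.653500, 1.140000]
step 2: m = 0.896750, f(m) = 0.348492 > 0 → root in [0.653500, 0.896750]
step 3: m = 0.775125, f(m) = -0.167309 < 0 → root in [0.775125, 0.896750]
Midpoint of [0.775125, 0.896750] = 0.835938

0.8359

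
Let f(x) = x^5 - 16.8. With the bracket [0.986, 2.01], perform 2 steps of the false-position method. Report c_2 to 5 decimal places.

1.68489

f(0.986000) = -15.868067, f(2.010000) = 16.008040
step 1: c = 1.495752, f(c) = -9.313177 < 0 → new bracket [1.495752, 2.010000]
step 2: c = 1.684893, f(c) = -3.221196 < 0 → new bracket [1.684893, 2.010000]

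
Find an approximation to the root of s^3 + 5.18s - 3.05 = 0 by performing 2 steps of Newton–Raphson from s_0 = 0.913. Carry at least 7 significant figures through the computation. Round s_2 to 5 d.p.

Newton update: s ← s − f(s)/f'(s).
f'(s) = 3s^2 + 5.18
s_0 = 0.913000: f = 2.440388, f' = 7.680707 → s_1 = 0.913000 - (2.440388)/(7.680707) = 0.595270
s_1 = 0.595270: f = 0.244432, f' = 6.243040 → s_2 = 0.595270 - (0.244432)/(6.243040) = 0.556118

0.55612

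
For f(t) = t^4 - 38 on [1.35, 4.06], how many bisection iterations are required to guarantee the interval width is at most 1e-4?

15

Initial width b − a = 4.06 − 1.35 = 2.710000.
After n steps the width is (b−a)/2^n; need (b−a)/2^n ≤ 1e-4.
So n ≥ log₂(2.710000/1e-4) = log₂(27100.0000) ≈ 14.7260.
Hence n = 15.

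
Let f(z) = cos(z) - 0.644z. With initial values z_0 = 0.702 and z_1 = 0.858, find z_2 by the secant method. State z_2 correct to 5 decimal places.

0.93330

f(z_0) = 0.311464, f(z_1) = 0.101400
z_2 = 0.858000 - (0.101400)·(0.858000 - 0.702000)/(0.101400 - (0.311464)) = 0.933303; f(z_2) = -0.005863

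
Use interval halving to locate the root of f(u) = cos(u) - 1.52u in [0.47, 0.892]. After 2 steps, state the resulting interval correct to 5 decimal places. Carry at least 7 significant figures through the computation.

f(0.470000) = 0.177168, f(0.892000) = -0.727983 (opposite signs)
step 1: m = 0.681000, f(m) = -0.258176 < 0 → root in [0.470000, 0.681000]
step 2: m = 0.575500, f(m) = -0.035840 < 0 → root in [0.470000, 0.575500]

[0.47000, 0.57550]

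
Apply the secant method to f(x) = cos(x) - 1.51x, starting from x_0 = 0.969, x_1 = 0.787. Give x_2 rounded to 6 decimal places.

0.575274

Secant update: x_(k+1) = x_k − f(x_k)·(x_k − x_(k-1))/(f(x_k) − f(x_(k-1))).
f(x_0) = -0.897066, f(x_1) = -0.482397
x_2 = 0.787000 - (-0.482397)·(0.787000 - 0.969000)/(-0.482397 - (-0.897066)) = 0.575274; f(x_2) = -0.029621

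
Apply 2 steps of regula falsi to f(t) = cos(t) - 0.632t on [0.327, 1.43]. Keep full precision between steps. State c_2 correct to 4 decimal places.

0.9320

False-position update: c = (a·f(b) − b·f(a))/(f(b) − f(a)); replace the endpoint whose sign matches f(c).
f(0.327000) = 0.740346, f(1.430000) = -0.763428
step 1: c = 0.870035, f(c) = 0.094938 > 0 → new bracket [0.870035, 1.430000]
step 2: c = 0.931969, f(c) = 0.007251 > 0 → new bracket [0.931969, 1.430000]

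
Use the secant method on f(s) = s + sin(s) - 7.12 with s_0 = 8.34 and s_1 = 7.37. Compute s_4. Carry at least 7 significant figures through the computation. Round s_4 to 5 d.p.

6.70922

f(s_0) = 2.104200, f(s_1) = 1.135149
s_2 = 7.370000 - (1.135149)·(7.370000 - 8.340000)/(1.135149 - (2.104200)) = 6.233738; f(s_2) = -0.935688
s_3 = 6.233738 - (-0.935688)·(6.233738 - 7.370000)/(-0.935688 - (1.135149)) = 6.747147; f(s_3) = 0.074642
s_4 = 6.747147 - (0.074642)·(6.747147 - 6.233738)/(0.074642 - (-0.935688)) = 6.709217; f(s_4) = 0.002478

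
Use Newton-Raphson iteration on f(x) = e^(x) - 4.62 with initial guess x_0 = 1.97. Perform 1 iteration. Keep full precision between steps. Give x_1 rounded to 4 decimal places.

1.6143

f'(x) = e^(x)
x_0 = 1.970000: f = 2.550676, f' = 7.170676 → x_1 = 1.970000 - (2.550676)/(7.170676) = 1.614291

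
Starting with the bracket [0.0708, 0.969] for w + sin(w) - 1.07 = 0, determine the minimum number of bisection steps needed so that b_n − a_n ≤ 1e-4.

14

Initial width b − a = 0.969 − 0.0708 = 0.898200.
After n steps the width is (b−a)/2^n; need (b−a)/2^n ≤ 1e-4.
So n ≥ log₂(0.898200/1e-4) = log₂(8982.0000) ≈ 13.1328.
Hence n = 14.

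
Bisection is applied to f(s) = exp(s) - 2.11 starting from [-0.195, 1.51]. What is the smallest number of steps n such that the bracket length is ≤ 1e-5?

Initial width b − a = 1.51 − -0.195 = 1.705000.
After n steps the width is (b−a)/2^n; need (b−a)/2^n ≤ 1e-5.
So n ≥ log₂(1.705000/1e-5) = log₂(170500.0000) ≈ 17.3794.
Hence n = 18.

18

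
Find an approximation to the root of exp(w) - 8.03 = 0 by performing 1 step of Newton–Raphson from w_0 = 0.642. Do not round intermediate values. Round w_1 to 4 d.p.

3.8677

f'(w) = exp(w)
w_0 = 0.642000: f = -6.129722, f' = 1.900278 → w_1 = 0.642000 - (-6.129722)/(1.900278) = 3.867698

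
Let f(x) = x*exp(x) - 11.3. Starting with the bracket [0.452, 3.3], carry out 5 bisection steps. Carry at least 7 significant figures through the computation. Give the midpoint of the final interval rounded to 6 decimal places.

f(0.452000) = -10.589704, f(3.300000) = 78.171708 (opposite signs)
step 1: m = 1.876000, f(m) = 0.945296 > 0 → root in [0.452000, 1.876000]
step 2: m = 1.164000, f(m) = -7.572036 < 0 → root in [1.164000, 1.876000]
step 3: m = 1.520000, f(m) = -4.350218 < 0 → root in [1.520000, 1.876000]
step 4: m = 1.698000, f(m) = -2.023808 < 0 → root in [1.698000, 1.876000]
step 5: m = 1.787000, f(m) = -0.628910 < 0 → root in [1.787000, 1.876000]
Midpoint of [1.787000, 1.876000] = 1.831500

1.831500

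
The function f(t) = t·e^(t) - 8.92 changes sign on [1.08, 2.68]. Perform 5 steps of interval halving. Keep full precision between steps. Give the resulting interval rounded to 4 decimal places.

f(1.080000) = -5.739746, f(2.680000) = 30.168050 (opposite signs)
step 1: m = 1.880000, f(m) = 3.400589 > 0 → root in [1.080000, 1.880000]
step 2: m = 1.480000, f(m) = -2.418440 < 0 → root in [1.480000, 1.880000]
step 3: m = 1.680000, f(m) = 0.094134 > 0 → root in [1.480000, 1.680000]
step 4: m = 1.580000, f(m) = -1.249170 < 0 → root in [1.580000, 1.680000]
step 5: m = 1.630000, f(m) = -0.600684 < 0 → root in [1.630000, 1.680000]

[1.6300, 1.6800]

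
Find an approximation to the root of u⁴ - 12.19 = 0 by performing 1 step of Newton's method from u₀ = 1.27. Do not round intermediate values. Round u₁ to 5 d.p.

2.44026

f'(u) = 4u³
u_0 = 1.270000: f = -9.588554, f' = 8.193532 → u_1 = 1.270000 - (-9.588554)/(8.193532) = 2.440259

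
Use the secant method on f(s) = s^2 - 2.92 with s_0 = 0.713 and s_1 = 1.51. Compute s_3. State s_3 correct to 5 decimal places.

f(s_0) = -2.411631, f(s_1) = -0.639900
s_2 = 1.510000 - (-0.639900)·(1.510000 - 0.713000)/(-0.639900 - (-2.411631)) = 1.797854; f(s_2) = 0.312280
s_3 = 1.797854 - (0.312280)·(1.797854 - 1.510000)/(0.312280 - (-0.639900)) = 1.703449; f(s_3) = -0.018263

1.70345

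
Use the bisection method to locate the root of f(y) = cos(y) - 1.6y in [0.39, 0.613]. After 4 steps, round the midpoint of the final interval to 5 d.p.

f(0.390000) = 0.300909, f(0.613000) = -0.162874 (opposite signs)
step 1: m = 0.501500, f(m) = 0.074462 > 0 → root in [0.501500, 0.613000]
step 2: m = 0.557250, f(m) = -0.042887 < 0 → root in [0.501500, 0.557250]
step 3: m = 0.529375, f(m) = 0.016123 > 0 → root in [0.529375, 0.557250]
step 4: m = 0.543313, f(m) = -0.013299 < 0 → root in [0.529375, 0.543313]
Midpoint of [0.529375, 0.543313] = 0.536344

0.53634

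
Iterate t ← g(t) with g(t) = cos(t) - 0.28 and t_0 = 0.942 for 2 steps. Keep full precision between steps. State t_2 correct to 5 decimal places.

0.67289

t_1 = g(0.942000) = 0.308172
t_2 = g(0.308172) = 0.672890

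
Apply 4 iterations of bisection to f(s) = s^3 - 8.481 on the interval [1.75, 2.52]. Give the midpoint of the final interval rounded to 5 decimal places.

2.06281

f(1.750000) = -3.121625, f(2.520000) = 7.522008 (opposite signs)
step 1: m = 2.135000, f(m) = 1.250810 > 0 → root in [1.750000, 2.135000]
step 2: m = 1.942500, f(m) = -1.151353 < 0 → root in [1.942500, 2.135000]
step 3: m = 2.038750, f(m) = -0.006932 < 0 → root in [2.038750, 2.135000]
step 4: m = 2.086875, f(m) = 0.607439 > 0 → root in [2.038750, 2.086875]
Midpoint of [2.038750, 2.086875] = 2.062812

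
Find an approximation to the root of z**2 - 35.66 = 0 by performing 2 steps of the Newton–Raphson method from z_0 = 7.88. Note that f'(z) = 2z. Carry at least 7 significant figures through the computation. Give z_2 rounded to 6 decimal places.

5.975904

z_0 = 7.880000: f = 26.434400, f' = 15.760000 → z_1 = 7.880000 - (26.434400)/(15.760000) = 6.202690
z_1 = 6.202690: f = 2.813368, f' = 12.405381 → z_2 = 6.202690 - (2.813368)/(12.405381) = 5.975904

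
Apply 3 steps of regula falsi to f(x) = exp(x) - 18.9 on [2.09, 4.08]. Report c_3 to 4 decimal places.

False-position update: c = (a·f(b) − b·f(a))/(f(b) − f(a)); replace the endpoint whose sign matches f(c).
f(2.090000) = -10.815085, f(4.080000) = 40.245470
step 1: c = 2.511500, f(c) = -6.576600 < 0 → new bracket [2.511500, 4.080000]
step 2: c = 2.731810, f(c) = -3.539328 < 0 → new bracket [2.731810, 4.080000]
step 3: c = 2.840791, f(c) = -1.770693 < 0 → new bracket [2.840791, 4.080000]

2.8408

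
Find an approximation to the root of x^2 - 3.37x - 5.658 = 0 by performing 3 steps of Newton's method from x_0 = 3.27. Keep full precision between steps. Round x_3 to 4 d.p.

4.6003

Newton update: x ← x − f(x)/f'(x).
f'(x) = 2x - 3.37
x_0 = 3.270000: f = -5.985000, f' = 3.170000 → x_1 = 3.270000 - (-5.985000)/(3.170000) = 5.158013
x_1 = 5.158013: f = 3.564592, f' = 6.946025 → x_2 = 5.158013 - (3.564592)/(6.946025) = 4.644828
x_2 = 4.644828: f = 0.263358, f' = 5.919656 → x_3 = 4.644828 - (0.263358)/(5.919656) = 4.600339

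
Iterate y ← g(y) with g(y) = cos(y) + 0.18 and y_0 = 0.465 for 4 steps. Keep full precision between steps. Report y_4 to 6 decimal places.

0.743674

y_1 = g(0.465000) = 1.073822
y_2 = g(1.073822) = 0.656768
y_3 = g(0.656768) = 0.971969
y_4 = g(0.971969) = 0.743674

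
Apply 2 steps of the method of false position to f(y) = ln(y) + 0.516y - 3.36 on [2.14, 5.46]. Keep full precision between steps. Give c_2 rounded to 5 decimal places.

f(2.140000) = -1.494954, f(5.460000) = 1.154809
step 1: c = 4.013091, f(c) = 0.100317 > 0 → new bracket [2.140000, 4.013091]
step 2: c = 3.895304, f(c) = 0.009749 > 0 → new bracket [2.140000, 3.895304]

3.89530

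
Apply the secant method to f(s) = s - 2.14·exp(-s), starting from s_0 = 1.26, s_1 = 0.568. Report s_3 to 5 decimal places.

f(s_0) = 0.652980, f(s_1) = -0.644647
s_2 = 0.568000 - (-0.644647)·(0.568000 - 1.260000)/(-0.644647 - (0.652980)) = 0.911778; f(s_2) = 0.051906
s_3 = 0.911778 - (0.051906)·(0.911778 - 0.568000)/(0.051906 - (-0.644647)) = 0.886160; f(s_3) = 0.003976

0.88616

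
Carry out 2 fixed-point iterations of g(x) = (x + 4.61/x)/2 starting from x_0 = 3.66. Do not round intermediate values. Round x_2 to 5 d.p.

2.16697

x_1 = g(3.660000) = 2.459781
x_2 = g(2.459781) = 2.166966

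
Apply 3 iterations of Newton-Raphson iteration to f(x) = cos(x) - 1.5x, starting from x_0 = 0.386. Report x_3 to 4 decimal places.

0.5636

Newton update: x ← x − f(x)/f'(x).
f'(x) = -sin(x) - 1.5
x_0 = 0.386000: f = 0.347422, f' = -1.876486 → x_1 = 0.386000 - (0.347422)/(-1.876486) = 0.571145
x_1 = 0.571145: f = -0.015435, f' = -2.040596 → x_2 = 0.571145 - (-0.015435)/(-2.040596) = 0.563581
x_2 = 0.563581: f = -0.000024, f' = -2.034217 → x_3 = 0.563581 - (-0.000024)/(-2.034217) = 0.563569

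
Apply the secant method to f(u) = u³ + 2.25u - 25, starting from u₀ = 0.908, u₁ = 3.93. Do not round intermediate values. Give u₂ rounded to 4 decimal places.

Secant update: u_(k+1) = u_k − f(u_k)·(u_k − u_(k-1))/(f(u_k) − f(u_(k-1))).
f(u_0) = -22.208387, f(u_1) = 44.540957
u_2 = 3.930000 - (44.540957)·(3.930000 - 0.908000)/(44.540957 - (-22.208387)) = 1.913459; f(u_2) = -13.688918

1.9135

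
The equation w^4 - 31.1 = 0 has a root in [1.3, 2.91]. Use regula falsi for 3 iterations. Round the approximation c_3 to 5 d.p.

2.32306

False-position update: c = (a·f(b) − b·f(a))/(f(b) − f(a)); replace the endpoint whose sign matches f(c).
f(1.300000) = -28.243900, f(2.910000) = 40.608718
step 1: c = 1.960435, f(c) = -16.329003 < 0 → new bracket [1.960435, 2.910000]
step 2: c = 2.232758, f(c) = -6.247699 < 0 → new bracket [2.232758, 2.910000]
step 3: c = 2.323059, f(c) = -1.976651 < 0 → new bracket [2.323059, 2.910000]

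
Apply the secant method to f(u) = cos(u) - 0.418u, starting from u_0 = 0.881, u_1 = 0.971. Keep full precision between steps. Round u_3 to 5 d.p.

Secant update: u_(k+1) = u_k − f(u_k)·(u_k − u_(k-1))/(f(u_k) − f(u_(k-1))).
f(u_0) = 0.268122, f(u_1) = 0.158596
u_2 = 0.971000 - (0.158596)·(0.971000 - 0.881000)/(0.158596 - (0.268122)) = 1.101323; f(u_2) = -0.007936
u_3 = 1.101323 - (-0.007936)·(1.101323 - 0.971000)/(-0.007936 - (0.158596)) = 1.095112; f(u_3) = 0.000190

1.09511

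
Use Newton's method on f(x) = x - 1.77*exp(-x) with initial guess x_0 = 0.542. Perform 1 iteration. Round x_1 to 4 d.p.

0.7822

f'(x) = 1 + 1.77*exp(-x)
x_0 = 0.542000: f = -0.487404, f' = 2.029404 → x_1 = 0.542000 - (-0.487404)/(2.029404) = 0.782171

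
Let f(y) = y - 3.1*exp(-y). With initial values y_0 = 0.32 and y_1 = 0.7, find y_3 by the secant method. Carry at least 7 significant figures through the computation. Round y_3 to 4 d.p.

1.0595

f(y_0) = -1.931062, f(y_1) = -0.839414
y_2 = 0.700000 - (-0.839414)·(0.700000 - 0.320000)/(-0.839414 - (-1.931062)) = 0.992198; f(y_2) = -0.157160
y_3 = 0.992198 - (-0.157160)·(0.992198 - 0.700000)/(-0.157160 - (-0.839414)) = 1.059507; f(y_3) = -0.015035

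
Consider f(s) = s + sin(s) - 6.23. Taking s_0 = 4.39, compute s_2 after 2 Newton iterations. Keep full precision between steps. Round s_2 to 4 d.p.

f'(s) = 1 + cos(s)
s_0 = 4.390000: f = -2.788481, f' = 0.683167 → s_1 = 4.390000 - (-2.788481)/(0.683167) = 8.471700
s_1 = 8.471700: f = 3.056902, f' = 0.420823 → s_2 = 8.471700 - (3.056902)/(0.420823) = 1.207602

1.2076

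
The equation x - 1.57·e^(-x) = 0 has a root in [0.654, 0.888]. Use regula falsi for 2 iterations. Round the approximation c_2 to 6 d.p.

0.745245

f(0.654000) = -0.162340, f(0.888000) = 0.241980
step 1: c = 0.747954, f(c) = 0.004820 > 0 → new bracket [0.654000, 0.747954]
step 2: c = 0.745245, f(c) = 0.000095 > 0 → new bracket [0.654000, 0.745245]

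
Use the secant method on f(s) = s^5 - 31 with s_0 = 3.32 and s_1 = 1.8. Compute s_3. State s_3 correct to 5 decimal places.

2.01867

f(s_0) = 372.357762, f(s_1) = -12.104320
s_2 = 1.800000 - (-12.104320)·(1.800000 - 3.320000)/(-12.104320 - (372.357762)) = 1.847855; f(s_2) = -9.455330
s_3 = 1.847855 - (-9.455330)·(1.847855 - 1.800000)/(-9.455330 - (-12.104320)) = 2.018671; f(s_3) = 2.521800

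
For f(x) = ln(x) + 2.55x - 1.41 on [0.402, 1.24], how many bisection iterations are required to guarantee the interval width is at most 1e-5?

Initial width b − a = 1.24 − 0.402 = 0.838000.
After n steps the width is (b−a)/2^n; need (b−a)/2^n ≤ 1e-5.
So n ≥ log₂(0.838000/1e-5) = log₂(83800.0000) ≈ 16.3547.
Hence n = 17.

17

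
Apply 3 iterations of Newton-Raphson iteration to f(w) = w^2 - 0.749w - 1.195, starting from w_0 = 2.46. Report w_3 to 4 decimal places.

f'(w) = 2w - 0.749
w_0 = 2.460000: f = 3.014060, f' = 4.171000 → w_1 = 2.460000 - (3.014060)/(4.171000) = 1.737377
w_1 = 1.737377: f = 0.522184, f' = 2.725754 → w_2 = 1.737377 - (0.522184)/(2.725754) = 1.545803
w_2 = 1.545803: f = 0.036701, f' = 2.342606 → w_3 = 1.545803 - (0.036701)/(2.342606) = 1.530136

1.5301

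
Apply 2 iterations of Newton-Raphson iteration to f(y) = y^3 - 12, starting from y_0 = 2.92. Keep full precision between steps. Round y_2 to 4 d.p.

2.2959

f'(y) = 3y^2
y_0 = 2.920000: f = 12.897088, f' = 25.579200 → y_1 = 2.920000 - (12.897088)/(25.579200) = 2.415798
y_1 = 2.415798: f = 2.098787, f' = 17.508238 → y_2 = 2.415798 - (2.098787)/(17.508238) = 2.295924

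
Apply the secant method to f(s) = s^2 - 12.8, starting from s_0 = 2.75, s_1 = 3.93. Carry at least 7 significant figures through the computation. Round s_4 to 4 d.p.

f(s_0) = -5.237500, f(s_1) = 2.644900
s_2 = 3.930000 - (2.644900)·(3.930000 - 2.750000)/(2.644900 - (-5.237500)) = 3.534057; f(s_2) = -0.310442
s_3 = 3.534057 - (-0.310442)·(3.534057 - 3.930000)/(-0.310442 - (2.644900)) = 3.575648; f(s_3) = -0.014738
s_4 = 3.575648 - (-0.014738)·(3.575648 - 3.534057)/(-0.014738 - (-0.310442)) = 3.577721; f(s_4) = 0.000091

3.5777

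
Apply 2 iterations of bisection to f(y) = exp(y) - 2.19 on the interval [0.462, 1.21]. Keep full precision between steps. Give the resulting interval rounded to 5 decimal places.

f(0.462000) = -0.602755, f(1.210000) = 1.163485 (opposite signs)
step 1: m = 0.836000, f(m) = 0.117120 > 0 → root in [0.462000, 0.836000]
step 2: m = 0.649000, f(m) = -0.276374 < 0 → root in [0.649000, 0.836000]

[0.64900, 0.83600]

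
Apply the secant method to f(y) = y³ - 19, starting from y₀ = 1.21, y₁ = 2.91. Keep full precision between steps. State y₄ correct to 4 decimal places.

2.6695

Secant update: y_(k+1) = y_k − f(y_k)·(y_k − y_(k-1))/(f(y_k) − f(y_(k-1))).
f(y_0) = -17.228439, f(y_1) = 5.642171
y_2 = 2.910000 - (5.642171)·(2.910000 - 1.210000)/(5.642171 - (-17.228439)) = 2.490611; f(y_2) = -3.550390
y_3 = 2.490611 - (-3.550390)·(2.490611 - 2.910000)/(-3.550390 - (5.642171)) = 2.652589; f(y_3) = -0.335778
y_4 = 2.652589 - (-0.335778)·(2.652589 - 2.490611)/(-0.335778 - (-3.550390)) = 2.669508; f(y_4) = 0.023648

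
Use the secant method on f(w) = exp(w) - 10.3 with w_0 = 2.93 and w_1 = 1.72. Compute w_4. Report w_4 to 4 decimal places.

f(w_0) = 8.427630, f(w_1) = -4.715472
w_2 = 1.720000 - (-4.715472)·(1.720000 - 2.930000)/(-4.715472 - (8.427630)) = 2.154123; f(w_2) = -1.679675
w_3 = 2.154123 - (-1.679675)·(2.154123 - 1.720000)/(-1.679675 - (-4.715472)) = 2.394318; f(w_3) = 0.660725
w_4 = 2.394318 - (0.660725)·(2.394318 - 2.154123)/(0.660725 - (-1.679675)) = 2.326508; f(w_4) = -0.057885

2.3265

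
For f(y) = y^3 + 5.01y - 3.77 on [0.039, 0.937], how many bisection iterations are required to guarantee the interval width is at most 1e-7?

Initial width b − a = 0.937 − 0.039 = 0.898000.
After n steps the width is (b−a)/2^n; need (b−a)/2^n ≤ 1e-7.
So n ≥ log₂(0.898000/1e-7) = log₂(8980000.0000) ≈ 23.0983.
Hence n = 24.

24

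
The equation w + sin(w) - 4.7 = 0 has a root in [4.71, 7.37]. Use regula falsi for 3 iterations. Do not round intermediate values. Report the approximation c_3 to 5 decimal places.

False-position update: c = (a·f(b) − b·f(a))/(f(b) − f(a)); replace the endpoint whose sign matches f(c).
f(4.710000) = -0.989997, f(7.370000) = 3.555149
step 1: c = 5.289386, f(c) = -0.248719 < 0 → new bracket [5.289386, 7.370000]
step 2: c = 5.425428, f(c) = -0.030949 < 0 → new bracket [5.425428, 7.370000]
step 3: c = 5.442210, f(c) = -0.003083 < 0 → new bracket [5.442210, 7.370000]

5.44221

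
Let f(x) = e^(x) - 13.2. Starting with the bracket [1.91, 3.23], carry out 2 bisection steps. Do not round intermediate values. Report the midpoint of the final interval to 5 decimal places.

2.73500

f(1.910000) = -6.446911, f(3.230000) = 12.079657 (opposite signs)
step 1: m = 2.570000, f(m) = -0.134176 < 0 → root in [2.570000, 3.230000]
step 2: m = 2.900000, f(m) = 4.974145 > 0 → root in [2.570000, 2.900000]
Midpoint of [2.570000, 2.900000] = 2.735000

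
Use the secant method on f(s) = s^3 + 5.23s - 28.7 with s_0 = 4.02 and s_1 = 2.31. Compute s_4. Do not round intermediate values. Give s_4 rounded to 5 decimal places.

f(s_0) = 57.289408, f(s_1) = -4.292309
s_2 = 2.310000 - (-4.292309)·(2.310000 - 4.020000)/(-4.292309 - (57.289408)) = 2.429189; f(s_2) = -1.660802
s_3 = 2.429189 - (-1.660802)·(2.429189 - 2.310000)/(-1.660802 - (-4.292309)) = 2.504411; f(s_3) = 0.105931
s_4 = 2.504411 - (0.105931)·(2.504411 - 2.429189)/(0.105931 - (-1.660802)) = 2.499901; f(s_4) = -0.002371

2.49990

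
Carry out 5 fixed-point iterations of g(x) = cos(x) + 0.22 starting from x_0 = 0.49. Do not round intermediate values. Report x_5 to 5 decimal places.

x_1 = g(0.490000) = 1.102333
x_2 = g(1.102333) = 0.671516
x_3 = g(0.671516) = 1.002879
x_4 = g(1.002879) = 0.757877
x_5 = g(0.757877) = 0.946297

0.94630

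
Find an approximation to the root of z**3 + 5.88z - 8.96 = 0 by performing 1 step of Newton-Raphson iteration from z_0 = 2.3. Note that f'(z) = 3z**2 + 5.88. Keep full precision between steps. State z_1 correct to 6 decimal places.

z_0 = 2.300000: f = 16.731000, f' = 21.750000 → z_1 = 2.300000 - (16.731000)/(21.750000) = 1.530759

1.530759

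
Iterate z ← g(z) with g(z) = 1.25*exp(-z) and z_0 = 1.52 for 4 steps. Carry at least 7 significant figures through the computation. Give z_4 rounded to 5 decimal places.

0.77120

z_1 = g(1.520000) = 0.273390
z_2 = g(0.273390) = 0.950995
z_3 = g(0.950995) = 0.482945
z_4 = g(0.482945) = 0.771204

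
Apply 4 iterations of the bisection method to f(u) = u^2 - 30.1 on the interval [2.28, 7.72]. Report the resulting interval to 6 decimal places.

f(2.280000) = -24.901600, f(7.720000) = 29.498400 (opposite signs)
step 1: m = 5.000000, f(m) = -5.100000 < 0 → root in [5.000000, 7.720000]
step 2: m = 6.360000, f(m) = 10.349600 > 0 → root in [5.000000, 6.360000]
step 3: m = 5.680000, f(m) = 2.162400 > 0 → root in [5.000000, 5.680000]
step 4: m = 5.340000, f(m) = -1.584400 < 0 → root in [5.340000, 5.680000]

[5.340000, 5.680000]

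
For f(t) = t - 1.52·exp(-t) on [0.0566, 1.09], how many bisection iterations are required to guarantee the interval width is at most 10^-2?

Initial width b − a = 1.09 − 0.0566 = 1.033400.
After n steps the width is (b−a)/2^n; need (b−a)/2^n ≤ 10^-2.
So n ≥ log₂(1.033400/10^-2) = log₂(103.3400) ≈ 6.6913.
Hence n = 7.

7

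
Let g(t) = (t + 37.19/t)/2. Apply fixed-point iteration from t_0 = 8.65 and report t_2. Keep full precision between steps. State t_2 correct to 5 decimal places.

6.10930

t_1 = g(8.650000) = 6.474711
t_2 = g(6.474711) = 6.109298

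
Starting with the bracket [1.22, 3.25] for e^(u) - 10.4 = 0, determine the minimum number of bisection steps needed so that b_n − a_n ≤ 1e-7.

Initial width b − a = 3.25 − 1.22 = 2.030000.
After n steps the width is (b−a)/2^n; need (b−a)/2^n ≤ 1e-7.
So n ≥ log₂(2.030000/1e-7) = log₂(20300000.0000) ≈ 24.2750.
Hence n = 25.

25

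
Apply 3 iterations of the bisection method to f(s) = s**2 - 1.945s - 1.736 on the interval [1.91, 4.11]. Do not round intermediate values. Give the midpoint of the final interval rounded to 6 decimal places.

f(1.910000) = -1.802850, f(4.110000) = 7.162150 (opposite signs)
step 1: m = 3.010000, f(m) = 1.469650 > 0 → root in [1.910000, 3.010000]
step 2: m = 2.460000, f(m) = -0.469100 < 0 → root in [2.460000, 3.010000]
step 3: m = 2.735000, f(m) = 0.424650 > 0 → root in [2.460000, 2.735000]
Midpoint of [2.460000, 2.735000] = 2.597500

2.597500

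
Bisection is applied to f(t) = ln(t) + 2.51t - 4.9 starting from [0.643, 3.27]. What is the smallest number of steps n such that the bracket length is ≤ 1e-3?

Initial width b − a = 3.27 − 0.643 = 2.627000.
After n steps the width is (b−a)/2^n; need (b−a)/2^n ≤ 1e-3.
So n ≥ log₂(2.627000/1e-3) = log₂(2627.0000) ≈ 11.3592.
Hence n = 12.

12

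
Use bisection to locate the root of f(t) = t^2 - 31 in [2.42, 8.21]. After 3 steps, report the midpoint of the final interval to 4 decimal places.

5.6769

f(2.420000) = -25.143600, f(8.210000) = 36.404100 (opposite signs)
step 1: m = 5.315000, f(m) = -2.750775 < 0 → root in [5.315000, 8.210000]
step 2: m = 6.762500, f(m) = 14.731406 > 0 → root in [5.315000, 6.762500]
step 3: m = 6.038750, f(m) = 5.466502 > 0 → root in [5.315000, 6.038750]
Midpoint of [5.315000, 6.038750] = 5.676875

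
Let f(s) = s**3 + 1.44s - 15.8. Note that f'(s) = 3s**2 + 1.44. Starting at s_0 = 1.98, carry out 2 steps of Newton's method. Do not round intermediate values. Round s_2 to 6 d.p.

2.319552

s_0 = 1.980000: f = -5.186408, f' = 13.201200 → s_1 = 1.980000 - (-5.186408)/(13.201200) = 2.372874
s_1 = 2.372874: f = 0.977479, f' = 18.331593 → s_2 = 2.372874 - (0.977479)/(18.331593) = 2.319552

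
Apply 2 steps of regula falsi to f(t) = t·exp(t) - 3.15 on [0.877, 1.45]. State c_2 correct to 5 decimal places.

f(0.877000) = -1.041975, f(1.450000) = 3.031516
step 1: c = 1.023570, f(c) = -0.301289 < 0 → new bracket [1.023570, 1.450000]
step 2: c = 1.062120, f(c) = -0.077823 < 0 → new bracket [1.062120, 1.450000]

1.06212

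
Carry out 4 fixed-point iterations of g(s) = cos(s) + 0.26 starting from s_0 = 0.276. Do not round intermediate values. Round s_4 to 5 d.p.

0.72743

s_1 = g(0.276000) = 1.222153
s_2 = g(1.222153) = 0.601623
s_3 = g(0.601623) = 1.084418
s_4 = g(1.084418) = 0.727427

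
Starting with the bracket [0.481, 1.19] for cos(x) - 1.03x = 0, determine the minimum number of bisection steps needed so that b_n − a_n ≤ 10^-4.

13

Initial width b − a = 1.19 − 0.481 = 0.709000.
After n steps the width is (b−a)/2^n; need (b−a)/2^n ≤ 10^-4.
So n ≥ log₂(0.709000/10^-4) = log₂(7090.0000) ≈ 12.7916.
Hence n = 13.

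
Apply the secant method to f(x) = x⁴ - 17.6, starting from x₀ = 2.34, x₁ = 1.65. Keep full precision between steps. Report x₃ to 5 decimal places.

f(x_0) = 12.382195, f(x_1) = -10.187994
x_2 = 1.650000 - (-10.187994)·(1.650000 - 2.340000)/(-10.187994 - (12.382195)) = 1.961460; f(x_2) = -2.798082
x_3 = 1.961460 - (-2.798082)·(1.961460 - 1.650000)/(-2.798082 - (-10.187994)) = 2.079390; f(x_3) = 1.095790

2.07939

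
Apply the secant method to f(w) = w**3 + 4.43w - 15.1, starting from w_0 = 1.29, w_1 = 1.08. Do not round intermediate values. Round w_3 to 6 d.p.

Secant update: w_(k+1) = w_k − f(w_k)·(w_k − w_(k-1))/(f(w_k) − f(w_(k-1))).
f(w_0) = -7.238611, f(w_1) = -9.055888
w_2 = 1.080000 - (-9.055888)·(1.080000 - 1.290000)/(-9.055888 - (-7.238611)) = 2.126476; f(w_2) = 3.935998
w_3 = 2.126476 - (3.935998)·(2.126476 - 1.080000)/(3.935998 - (-9.055888)) = 1.809437; f(w_3) = -1.159979

1.809437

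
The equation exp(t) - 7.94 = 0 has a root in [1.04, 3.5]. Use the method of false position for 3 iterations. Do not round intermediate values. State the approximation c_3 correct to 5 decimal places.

f(1.040000) = -5.110783, f(3.500000) = 25.175452
step 1: c = 1.455123, f(c) = -3.654988 < 0 → new bracket [1.455123, 3.500000]
step 2: c = 1.714363, f(c) = -2.386861 < 0 → new bracket [1.714363, 3.500000]
step 3: c = 1.868997, f(c) = -1.458207 < 0 → new bracket [1.868997, 3.500000]

1.86900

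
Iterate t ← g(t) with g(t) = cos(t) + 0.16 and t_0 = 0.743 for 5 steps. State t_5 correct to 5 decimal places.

0.85203

t_1 = g(0.743000) = 0.896442
t_2 = g(0.896442) = 0.784393
t_3 = g(0.784393) = 0.867817
t_4 = g(0.867817) = 0.806493
t_5 = g(0.806493) = 0.852034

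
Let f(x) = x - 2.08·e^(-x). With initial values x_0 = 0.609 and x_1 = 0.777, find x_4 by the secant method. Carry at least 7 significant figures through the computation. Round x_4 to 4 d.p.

f(x_0) = -0.522301, f(x_1) = -0.179349
x_2 = 0.777000 - (-0.179349)·(0.777000 - 0.609000)/(-0.179349 - (-0.522301)) = 0.864857; f(x_2) = -0.011055
x_3 = 0.864857 - (-0.011055)·(0.864857 - 0.777000)/(-0.011055 - (-0.179349)) = 0.870628; f(x_3) = -0.000243
x_4 = 0.870628 - (-0.000243)·(0.870628 - 0.864857)/(-0.000243 - (-0.011055)) = 0.870758; f(x_4) = -0.000000

0.8708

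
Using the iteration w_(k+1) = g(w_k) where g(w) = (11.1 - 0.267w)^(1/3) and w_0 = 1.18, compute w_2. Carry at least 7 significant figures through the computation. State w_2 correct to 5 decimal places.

2.19046

w_1 = g(1.180000) = 2.209391
w_2 = g(2.209391) = 2.190461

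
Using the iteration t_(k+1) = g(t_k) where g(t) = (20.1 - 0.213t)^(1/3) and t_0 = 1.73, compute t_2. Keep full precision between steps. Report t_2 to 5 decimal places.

2.69273

t_1 = g(1.730000) = 2.702216
t_2 = g(2.702216) = 2.692730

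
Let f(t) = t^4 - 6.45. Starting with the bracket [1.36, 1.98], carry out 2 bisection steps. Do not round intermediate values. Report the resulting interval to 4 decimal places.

[1.5150, 1.6700]

f(1.360000) = -3.028980, f(1.980000) = 8.919536 (opposite signs)
step 1: m = 1.670000, f(m) = 1.327963 > 0 → root in [1.360000, 1.670000]
step 2: m = 1.515000, f(m) = -1.181942 < 0 → root in [1.515000, 1.670000]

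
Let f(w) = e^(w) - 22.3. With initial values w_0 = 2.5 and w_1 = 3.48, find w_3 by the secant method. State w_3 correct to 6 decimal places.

3.083898

f(w_0) = -10.117506, f(w_1) = 10.159722
w_2 = 3.480000 - (10.159722)·(3.480000 - 2.500000)/(10.159722 - (-10.117506)) = 2.988980; f(w_2) = -2.434594
w_3 = 2.988980 - (-2.434594)·(2.988980 - 3.480000)/(-2.434594 - (10.159722)) = 3.083898; f(w_3) = -0.456609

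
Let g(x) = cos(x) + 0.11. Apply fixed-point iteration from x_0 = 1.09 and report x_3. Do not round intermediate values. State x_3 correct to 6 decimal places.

0.691230

x_1 = g(1.090000) = 0.572485
x_2 = g(0.572485) = 0.950557
x_3 = g(0.950557) = 0.691230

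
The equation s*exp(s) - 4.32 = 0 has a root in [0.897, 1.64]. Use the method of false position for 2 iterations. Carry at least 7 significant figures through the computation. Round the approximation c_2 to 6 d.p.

f(0.897000) = -2.120345, f(1.640000) = 4.134478
step 1: c = 1.148872, f(c) = -0.695729 < 0 → new bracket [1.148872, 1.640000]
step 2: c = 1.219613, f(c) = -0.190541 < 0 → new bracket [1.219613, 1.640000]

1.219613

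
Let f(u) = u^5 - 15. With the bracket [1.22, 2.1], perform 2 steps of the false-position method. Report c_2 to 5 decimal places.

1.63524

f(1.220000) = -12.297292, f(2.100000) = 25.841010
step 1: c = 1.503747, f(c) = -7.310937 < 0 → new bracket [1.503747, 2.100000]
step 2: c = 1.635237, f(c) = -3.307592 < 0 → new bracket [1.635237, 2.100000]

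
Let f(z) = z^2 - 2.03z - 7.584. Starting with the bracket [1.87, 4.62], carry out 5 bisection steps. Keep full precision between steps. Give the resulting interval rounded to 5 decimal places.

f(1.870000) = -7.883200, f(4.620000) = 4.381800 (opposite signs)
step 1: m = 3.245000, f(m) = -3.641325 < 0 → root in [3.245000, 4.620000]
step 2: m = 3.932500, f(m) = -0.102419 < 0 → root in [3.932500, 4.620000]
step 3: m = 4.276250, f(m) = 2.021527 > 0 → root in [3.932500, 4.276250]
step 4: m = 4.104375, f(m) = 0.930013 > 0 → root in [3.932500, 4.104375]
step 5: m = 4.018438, f(m) = 0.406412 > 0 → root in [3.932500, 4.018438]

[3.93250, 4.01844]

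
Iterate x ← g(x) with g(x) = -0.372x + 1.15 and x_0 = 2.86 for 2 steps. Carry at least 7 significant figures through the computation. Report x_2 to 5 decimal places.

x_1 = g(2.860000) = 0.086080
x_2 = g(0.086080) = 1.117978

1.11798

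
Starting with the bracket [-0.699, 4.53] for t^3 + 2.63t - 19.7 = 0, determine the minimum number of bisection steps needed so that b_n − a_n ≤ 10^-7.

26

Initial width b − a = 4.53 − -0.699 = 5.229000.
After n steps the width is (b−a)/2^n; need (b−a)/2^n ≤ 10^-7.
So n ≥ log₂(5.229000/10^-7) = log₂(52290000.0000) ≈ 25.6400.
Hence n = 26.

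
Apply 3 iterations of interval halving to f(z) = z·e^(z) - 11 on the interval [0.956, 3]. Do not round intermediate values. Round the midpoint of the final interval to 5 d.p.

f(0.956000) = -8.513185, f(3.000000) = 49.256611 (opposite signs)
step 1: m = 1.978000, f(m) = 3.297522 > 0 → root in [0.956000, 1.978000]
step 2: m = 1.467000, f(m) = -4.638784 < 0 → root in [1.467000, 1.978000]
step 3: m = 1.722500, f(m) = -1.356571 < 0 → root in [1.722500, 1.978000]
Midpoint of [1.722500, 1.978000] = 1.850250

1.85025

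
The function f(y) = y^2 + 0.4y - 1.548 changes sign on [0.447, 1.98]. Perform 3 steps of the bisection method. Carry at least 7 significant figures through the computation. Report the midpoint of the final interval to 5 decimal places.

1.11769

f(0.447000) = -1.169391, f(1.980000) = 3.164400 (opposite signs)
step 1: m = 1.213500, f(m) = 0.409982 > 0 → root in [0.447000, 1.213500]
step 2: m = 0.830250, f(m) = -0.526585 < 0 → root in [0.830250, 1.213500]
step 3: m = 1.021875, f(m) = -0.095021 < 0 → root in [1.021875, 1.213500]
Midpoint of [1.021875, 1.213500] = 1.117688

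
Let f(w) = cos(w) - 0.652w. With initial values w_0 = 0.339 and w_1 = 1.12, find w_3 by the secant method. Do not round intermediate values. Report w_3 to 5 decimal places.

0.92302

Secant update: w_(k+1) = w_k − f(w_k)·(w_k − w_(k-1))/(f(w_k) − f(w_(k-1))).
f(w_0) = 0.722060, f(w_1) = -0.294558
w_2 = 1.120000 - (-0.294558)·(1.120000 - 0.339000)/(-0.294558 - (0.722060)) = 0.893711; f(w_2) = 0.043825
w_3 = 0.893711 - (0.043825)·(0.893711 - 1.120000)/(0.043825 - (-0.294558)) = 0.923018; f(w_3) = 0.001608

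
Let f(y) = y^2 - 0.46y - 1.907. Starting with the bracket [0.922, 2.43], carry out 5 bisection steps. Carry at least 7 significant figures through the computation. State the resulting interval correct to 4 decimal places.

[1.6289, 1.6760]

f(0.922000) = -1.481036, f(2.430000) = 2.880100 (opposite signs)
step 1: m = 1.676000, f(m) = 0.131016 > 0 → root in [0.922000, 1.676000]
step 2: m = 1.299000, f(m) = -0.817139 < 0 → root in [1.299000, 1.676000]
step 3: m = 1.487500, f(m) = -0.378594 < 0 → root in [1.487500, 1.676000]
step 4: m = 1.581750, f(m) = -0.132672 < 0 → root in [1.581750, 1.676000]
step 5: m = 1.628875, f(m) = -0.003049 < 0 → root in [1.628875, 1.676000]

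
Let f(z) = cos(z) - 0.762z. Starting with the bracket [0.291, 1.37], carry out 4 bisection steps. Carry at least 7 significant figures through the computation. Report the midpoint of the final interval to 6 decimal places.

0.864219

f(0.291000) = 0.736215, f(1.370000) = -0.844490 (opposite signs)
step 1: m = 0.830500, f(m) = 0.041666 > 0 → root in [0.830500, 1.370000]
step 2: m = 1.100250, f(m) = -0.385017 < 0 → root in [0.830500, 1.100250]
step 3: m = 0.965375, f(m) = -0.166507 < 0 → root in [0.830500, 0.965375]
step 4: m = 0.897938, f(m) = -0.061004 < 0 → root in [0.830500, 0.897938]
Midpoint of [0.830500, 0.897938] = 0.864219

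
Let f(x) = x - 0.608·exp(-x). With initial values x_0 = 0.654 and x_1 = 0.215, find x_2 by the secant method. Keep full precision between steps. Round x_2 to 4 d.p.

Secant update: x_(k+1) = x_k − f(x_k)·(x_k − x_(k-1))/(f(x_k) − f(x_(k-1))).
f(x_0) = 0.337863, f(x_1) = -0.275377
x_2 = 0.215000 - (-0.275377)·(0.215000 - 0.654000)/(-0.275377 - (0.337863)) = 0.412134; f(x_2) = 0.009495

0.4121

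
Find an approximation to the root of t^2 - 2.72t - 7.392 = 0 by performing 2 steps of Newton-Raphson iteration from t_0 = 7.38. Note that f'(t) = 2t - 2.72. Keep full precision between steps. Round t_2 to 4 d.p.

4.4720

Newton update: t ← t − f(t)/f'(t).
t_0 = 7.380000: f = 26.998800, f' = 12.040000 → t_1 = 7.380000 - (26.998800)/(12.040000) = 5.137575
t_1 = 5.137575: f = 5.028471, f' = 7.555150 → t_2 = 5.137575 - (5.028471)/(7.555150) = 4.472006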